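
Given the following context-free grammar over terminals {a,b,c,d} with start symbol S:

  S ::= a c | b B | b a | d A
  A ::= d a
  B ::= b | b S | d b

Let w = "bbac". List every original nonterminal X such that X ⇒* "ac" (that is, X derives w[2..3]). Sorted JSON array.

CNF form of G:
  S -> T0 A | T1 T3 | T2 B | T2 T1
  A -> T0 T1
  B -> T0 T2 | T2 S | b
  T0 -> d
  T1 -> a
  T2 -> b
  T3 -> c

Fill CYK table bottom-up — only the sub-triangle for w[2..3]:
  [2..2]={T1}  "a"  orig:{}
  [3..3]={T3}  "c"  orig:{}
  [2..3]={S}  "ac"

Original NTs in T[2,3] deriving "ac": ["S"]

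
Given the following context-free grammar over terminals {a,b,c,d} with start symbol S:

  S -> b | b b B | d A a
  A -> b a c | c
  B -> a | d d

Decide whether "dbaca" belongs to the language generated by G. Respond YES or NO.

Convert to CNF:
  S -> T0 X5 | T3 X6 | b
  A -> T0 X4 | c
  B -> T3 T3 | a
  T0 -> b
  T1 -> a
  T2 -> c
  T3 -> d
  X4 -> T1 T2
  X5 -> T0 B
  X6 -> A T1

CYK fill:
  [0..0]={T3}  "d"  orig:{}
  [1..1]={S,T0}  "b"  orig:{S}
  [2..2]={B,T1}  "a"  orig:{B}
  [3..3]={A,T2}  "c"  orig:{A}
  [4..4]={B,T1}  "a"  orig:{B}
  [0..1]=∅  "db"
  [1..2]={X5}  "ba"  orig:{}
  [2..3]={X4}  "ac"  orig:{}
  [3..4]={X6}  "ca"  orig:{}
  [0..2]=∅  "dba"
  [1..3]={A}  "bac"
  [2..4]=∅  "aca"
  [0..3]=∅  "dbac"
  [1..4]={X6}  "baca"  orig:{}
  [0..4]={S}  "dbaca"

S ∈ T[0,4] ⇒ YES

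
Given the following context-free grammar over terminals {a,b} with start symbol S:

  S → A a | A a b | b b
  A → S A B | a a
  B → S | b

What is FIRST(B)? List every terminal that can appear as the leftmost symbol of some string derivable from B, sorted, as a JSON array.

Compute FIRST by fixpoint:
pass 1:
  A via A→a a: +{a}
  B via B→b: +{b}
  S via S→A a: +{a}
  S via S→b b: +{b}
  FIRST(S)={a,b}  FIRST(A)={a}  FIRST(B)={b}
pass 2:
  A via A→S A B: +{b}
  B via B→S: +{a}
  FIRST(S)={a,b}  FIRST(A)={a,b}  FIRST(B)={a,b}
pass 3: done
  FIRST(S)={a,b}  FIRST(A)={a,b}  FIRST(B)={a,b}

FIRST(B) = ["a", "b"]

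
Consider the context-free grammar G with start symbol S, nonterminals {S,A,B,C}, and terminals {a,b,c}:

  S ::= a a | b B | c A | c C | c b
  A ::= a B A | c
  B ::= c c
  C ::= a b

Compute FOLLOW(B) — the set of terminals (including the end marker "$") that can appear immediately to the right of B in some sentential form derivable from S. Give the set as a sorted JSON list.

FIRST iteration:
[1]
  A via A→a B A: +{a}
  A via A→c: +{c}
  B via B→c c: +{c}
  C via C→a b: +{a}
  S via S→a a: +{a}
  S via S→b B: +{b}
  S via S→c A: +{c}
  FIRST(S)={a,b,c}  FIRST(A)={a,c}  FIRST(B)={c}  FIRST(C)={a}
[2] — fixpoint
  FIRST(S)={a,b,c}  FIRST(A)={a,c}  FIRST(B)={c}  FIRST(C)={a}

Compute FOLLOW by fixpoint:
FOLLOW(S) := {$}
[1]
  A→a B A: FOLLOW(B) ⊇ FIRST(A) = {a,c}; new: +{a,c}
  S→b B: FOLLOW(B) ⊇ FOLLOW(S) ⊇ {$}; new: +{$}
  S→c A: FOLLOW(A) ⊇ FOLLOW(S) ⊇ {$}; new: +{$}
  S→c C: FOLLOW(C) ⊇ FOLLOW(S) ⊇ {$}; new: +{$}
  S: {$}  A: {$}  B: {$,a,c}  C: {$}
[2] (no change)
  S: {$}  A: {$}  B: {$,a,c}  C: {$}

FOLLOW(B) = ["$", "a", "c"]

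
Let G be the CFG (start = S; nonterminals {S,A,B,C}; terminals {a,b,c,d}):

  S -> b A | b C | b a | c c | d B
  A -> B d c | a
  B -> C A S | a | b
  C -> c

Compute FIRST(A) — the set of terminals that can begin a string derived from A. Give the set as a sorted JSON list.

FIRST sets, iterate to fixpoint:
iter 1:
  A via A→a: +{a}
  B via B→a: +{a}
  B via B→b: +{b}
  C via C→c: +{c}
  S via S→b A: +{b}
  S via S→c c: +{c}
  S via S→d B: +{d}
  S: {b,c,d}  A: {a}  B: {a,b}  C: {c}
iter 2:
  A via A→B d c: +{b}
  B via B→C A S: +{c}
  S: {b,c,d}  A: {a,b}  B: {a,b,c}  C: {c}
iter 3:
  A via A→B d c: +{c}
  S: {b,c,d}  A: {a,b,c}  B: {a,b,c}  C: {c}
iter 4: (no change)
  S: {b,c,d}  A: {a,b,c}  B: {a,b,c}  C: {c}

FIRST(A) = ["a", "b", "c"]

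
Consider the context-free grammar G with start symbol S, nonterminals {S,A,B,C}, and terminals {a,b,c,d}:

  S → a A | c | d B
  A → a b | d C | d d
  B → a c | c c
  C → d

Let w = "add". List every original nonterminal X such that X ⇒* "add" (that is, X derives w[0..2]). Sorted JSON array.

CNF form of G:
  S -> T0 A | T2 B | c
  A -> T0 T1 | T2 C | T2 T2
  B -> T0 T3 | T3 T3
  C -> d
  T0 -> a
  T1 -> b
  T2 -> d
  T3 -> c

CYK table (by increasing span) — only the sub-triangle for w[0..2]:
  cell(0,0) a: {T0}  orig:{}
  cell(1,1) d: {C,T2}  orig:{C}
  cell(2,2) d: {C,T2}  orig:{C}
  cell(0,1) ad: ∅
  cell(1,2) dd: {A}
  cell(0,2) add: {S}

Original NTs in T[0,2] deriving "add": ["S"]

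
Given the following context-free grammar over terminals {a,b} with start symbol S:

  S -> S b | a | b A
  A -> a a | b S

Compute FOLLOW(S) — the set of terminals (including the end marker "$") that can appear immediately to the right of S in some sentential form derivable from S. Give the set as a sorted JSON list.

Compute FIRST by fixpoint:
[1]
  A via A→a a: +{a}
  A via A→b S: +{b}
  S via S→a: +{a}
  S via S→b A: +{b}
  FIRST[S]={a,b}  FIRST[A]={a,b}
[2] done
  FIRST[S]={a,b}  FIRST[A]={a,b}

FOLLOW iteration:
initialize: $ ∈ FOLLOW(S)
round 1:
  S→S b: FOLLOW(S) ⊇ FIRST(b) = {b}; new: +{b}
  S→b A: FOLLOW(A) ⊇ FOLLOW(S) ⊇ {$,b}; new: +{$,b}
  FOLLOW[S]={$,b}  FOLLOW[A]={$,b}
round 2: done
  FOLLOW[S]={$,b}  FOLLOW[A]={$,b}

FOLLOW(S) = ["$", "b"]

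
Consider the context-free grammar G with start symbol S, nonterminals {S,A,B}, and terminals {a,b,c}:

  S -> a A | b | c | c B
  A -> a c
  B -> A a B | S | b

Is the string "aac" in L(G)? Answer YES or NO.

CNF form of G:
  S -> T0 A | T1 B | b | c
  A -> T0 T1
  B -> A X2 | T0 A | T1 B | b | c
  T0 -> a
  T1 -> c
  X2 -> T0 B

Fill CYK table bottom-up:
  T[0,0] 'a' = {T0}  orig:{}
  T[1,1] 'a' = {T0}  orig:{}
  T[2,2] 'c' = {B,S,T1}  orig:{B,S}
  T[0,1] 'aa' = ∅
  T[1,2] 'ac' = {A,X2}  orig:{A}
  T[0,2] 'aac' = {B,S}

S ∈ T[0,2] ⇒ YES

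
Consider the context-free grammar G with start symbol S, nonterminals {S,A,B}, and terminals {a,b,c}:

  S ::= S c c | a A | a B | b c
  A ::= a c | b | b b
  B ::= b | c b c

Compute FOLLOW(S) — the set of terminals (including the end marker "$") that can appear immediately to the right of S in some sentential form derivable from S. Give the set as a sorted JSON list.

Compute FIRST by fixpoint:
round 1:
  A via A→a c: +{a}
  A via A→b: +{b}
  B via B→b: +{b}
  B via B→c b c: +{c}
  S via S→a A: +{a}
  S via S→b c: +{b}
  FIRST[S]={a,b}  FIRST[A]={a,b}  FIRST[B]={b,c}
round 2: (stable)
  FIRST[S]={a,b}  FIRST[A]={a,b}  FIRST[B]={b,c}

FOLLOW sets:
FOLLOW(S) := {$}
round 1:
  S→S c c: FOLLOW(S) ⊇ FIRST(c) = {c}; new: +{c}
  S→a A: FOLLOW(A) ⊇ FOLLOW(S) ⊇ {$,c}; new: +{$,c}
  S→a B: FOLLOW(B) ⊇ FOLLOW(S) ⊇ {$,c}; new: +{$,c}
  S: {$,c}  A: {$,c}  B: {$,c}
round 2: (stable)
  S: {$,c}  A: {$,c}  B: {$,c}

FOLLOW(S) = ["$", "c"]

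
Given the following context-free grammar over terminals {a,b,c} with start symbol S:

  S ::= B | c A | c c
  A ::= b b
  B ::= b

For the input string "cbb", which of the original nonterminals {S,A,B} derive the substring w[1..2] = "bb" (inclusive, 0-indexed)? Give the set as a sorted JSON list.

CNF form of G:
  S -> T1 A | T1 T1 | b
  A -> T0 T0
  B -> b
  T0 -> b
  T1 -> c

CYK table (by increasing span), restricted to cells inside w[1..2]:
  [1..1]={B,S,T0}  "b"  orig:{B,S}
  [2..2]={B,S,T0}  "b"  orig:{B,S}
  [1..2]={A}  "bb"

Original NTs in T[1,2] deriving "bb": ["A"]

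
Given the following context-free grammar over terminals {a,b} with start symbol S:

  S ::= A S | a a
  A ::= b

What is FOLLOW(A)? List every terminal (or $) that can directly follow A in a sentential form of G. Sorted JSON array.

FIRST iteration:
iter 1:
  A via A→b: +{b}
  S via S→A S: +{b}
  S via S→a a: +{a}
  FIRST(S)={a,b}  FIRST(A)={b}
iter 2: (stable)
  FIRST(S)={a,b}  FIRST(A)={b}

FOLLOW iteration:
initialize: $ ∈ FOLLOW(S)
round 1:
  S→A S: FOLLOW(A) ⊇ FIRST(S) = {a,b}; new: +{a,b}
  FOLLOW(S)={$}  FOLLOW(A)={a,b}
round 2: — fixpoint
  FOLLOW(S)={$}  FOLLOW(A)={a,b}

FOLLOW(A) = ["a", "b"]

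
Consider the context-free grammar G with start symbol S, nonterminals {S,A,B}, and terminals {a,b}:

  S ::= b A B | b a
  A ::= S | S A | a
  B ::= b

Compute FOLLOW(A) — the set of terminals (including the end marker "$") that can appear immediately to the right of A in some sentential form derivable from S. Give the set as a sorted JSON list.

FIRST iteration:
[1]
  A via A→a: +{a}
  B via B→b: +{b}
  S via S→b A B: +{b}
  FIRST[S]={b}  FIRST[A]={a}  FIRST[B]={b}
[2]
  A via A→S: +{b}
  FIRST[S]={b}  FIRST[A]={a,b}  FIRST[B]={b}
[3] (no change)
  FIRST[S]={b}  FIRST[A]={a,b}  FIRST[B]={b}

FOLLOW iteration:
FOLLOW(S) := {$}
iter 1:
  A→S A: FOLLOW(S) ⊇ FIRST(A) = {a,b}; new: +{a,b}
  S→b A B: FOLLOW(A) ⊇ FIRST(B) = {b}; new: +{b}
  S→b A B: FOLLOW(B) ⊇ FOLLOW(S) ⊇ {$,a,b}; new: +{$,a,b}
  S: {$,a,b}  A: {b}  B: {$,a,b}
iter 2: (no change)
  S: {$,a,b}  A: {b}  B: {$,a,b}

FOLLOW(A) = ["b"]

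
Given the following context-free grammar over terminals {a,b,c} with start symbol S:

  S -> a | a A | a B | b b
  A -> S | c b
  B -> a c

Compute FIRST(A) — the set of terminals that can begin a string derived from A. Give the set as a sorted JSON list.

FIRST iteration:
round 1:
  A via A→c b: +{c}
  B via B→a c: +{a}
  S via S→a: +{a}
  S via S→b b: +{b}
  S: {a,b}  A: {c}  B: {a}
round 2:
  A via A→S: +{a,b}
  S: {a,b}  A: {a,b,c}  B: {a}
round 3: — fixpoint
  S: {a,b}  A: {a,b,c}  B: {a}

FIRST(A) = ["a", "b", "c"]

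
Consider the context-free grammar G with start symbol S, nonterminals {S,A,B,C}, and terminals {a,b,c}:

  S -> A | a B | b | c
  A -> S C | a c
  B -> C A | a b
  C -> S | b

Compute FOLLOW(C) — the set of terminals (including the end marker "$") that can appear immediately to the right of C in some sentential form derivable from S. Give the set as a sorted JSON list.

FIRST iteration:
round 1:
  A via A→a c: +{a}
  B via B→a b: +{a}
  C via C→b: +{b}
  S via S→A: +{a}
  S via S→b: +{b}
  S via S→c: +{c}
  S: {a,b,c}  A: {a}  B: {a}  C: {b}
round 2:
  A via A→S C: +{b,c}
  B via B→C A: +{b}
  C via C→S: +{a,c}
  S: {a,b,c}  A: {a,b,c}  B: {a,b}  C: {a,b,c}
round 3:
  B via B→C A: +{c}
  S: {a,b,c}  A: {a,b,c}  B: {a,b,c}  C: {a,b,c}
round 4: — fixpoint
  S: {a,b,c}  A: {a,b,c}  B: {a,b,c}  C: {a,b,c}

FOLLOW sets:
seed FOLLOW(S) with $
[1]
  A→S C: FOLLOW(S) ⊇ FIRST(C) = {a,b,c}; new: +{a,b,c}
  B→C A: FOLLOW(C) ⊇ FIRST(A) = {a,b,c}; new: +{a,b,c}
  S→A: FOLLOW(A) ⊇ FOLLOW(S) ⊇ {$,a,b,c}; new: +{$,a,b,c}
  S→a B: FOLLOW(B) ⊇ FOLLOW(S) ⊇ {$,a,b,c}; new: +{$,a,b,c}
  FOLLOW(S)={$,a,b,c}  FOLLOW(A)={$,a,b,c}  FOLLOW(B)={$,a,b,c}  FOLLOW(C)={a,b,c}
[2]
  A→S C: FOLLOW(C) ⊇ FOLLOW(A) ⊇ {$,a,b,c}; new: +{$}
  FOLLOW(S)={$,a,b,c}  FOLLOW(A)={$,a,b,c}  FOLLOW(B)={$,a,b,c}  FOLLOW(C)={$,a,b,c}
[3] (no change)
  FOLLOW(S)={$,a,b,c}  FOLLOW(A)={$,a,b,c}  FOLLOW(B)={$,a,b,c}  FOLLOW(C)={$,a,b,c}

FOLLOW(C) = ["$", "a", "b", "c"]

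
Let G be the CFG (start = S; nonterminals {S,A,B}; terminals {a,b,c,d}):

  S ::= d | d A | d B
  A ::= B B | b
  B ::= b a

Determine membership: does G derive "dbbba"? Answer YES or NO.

Convert to CNF:
  S -> T2 A | T2 B | d
  A -> B B | b
  B -> T0 T1
  T0 -> b
  T1 -> a
  T2 -> d

CYK fill:
  cell(0,0) d: {S,T2}  orig:{S}
  cell(1,1) b: {A,T0}  orig:{A}
  cell(2,2) b: {A,T0}  orig:{A}
  cell(3,3) b: {A,T0}  orig:{A}
  cell(4,4) a: {T1}  orig:{}
  cell(0,1) db: {S}
  cell(1,2) bb: ∅
  cell(2,3) bb: ∅
  cell(3,4) ba: {B}
  cell(0,2) dbb: ∅
  cell(1,3) bbb: ∅
  cell(2,4) bba: ∅
  cell(0,3) dbbb: ∅
  cell(1,4) bbba: ∅
  cell(0,4) dbbba: ∅

S ∉ T[0,4] ⇒ NO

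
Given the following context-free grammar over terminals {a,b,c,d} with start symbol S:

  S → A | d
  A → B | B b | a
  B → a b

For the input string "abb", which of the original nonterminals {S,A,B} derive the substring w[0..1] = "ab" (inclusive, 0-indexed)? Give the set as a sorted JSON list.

CNF form of G:
  S -> B T0 | T1 T0 | a | d
  A -> B T0 | T1 T0 | a
  B -> T1 T0
  T0 -> b
  T1 -> a

CYK table (by increasing span), restricted to cells inside w[0..1]:
  [0..0]={A,S,T1}  "a"  orig:{A,S}
  [1..1]={T0}  "b"  orig:{}
  [0..1]={A,B,S}  "ab"

Original NTs in T[0,1] deriving "ab": ["A", "B", "S"]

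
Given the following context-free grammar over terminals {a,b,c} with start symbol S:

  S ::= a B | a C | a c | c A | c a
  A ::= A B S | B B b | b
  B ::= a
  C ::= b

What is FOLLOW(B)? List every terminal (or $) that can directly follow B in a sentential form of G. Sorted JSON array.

FIRST sets, iterate to fixpoint:
[1]
  A via A→b: +{b}
  B via B→a: +{a}
  C via C→b: +{b}
  S via S→a B: +{a}
  S via S→c A: +{c}
  FIRST[S]={a,c}  FIRST[A]={b}  FIRST[B]={a}  FIRST[C]={b}
[2]
  A via A→B B b: +{a}
  FIRST[S]={a,c}  FIRST[A]={a,b}  FIRST[B]={a}  FIRST[C]={b}
[3] done
  FIRST[S]={a,c}  FIRST[A]={a,b}  FIRST[B]={a}  FIRST[C]={b}

FOLLOW iteration:
seed FOLLOW(S) with $
round 1:
  A→A B S: FOLLOW(A) ⊇ FIRST(B) = {a}; new: +{a}
  A→A B S: FOLLOW(B) ⊇ FIRST(S) = {a,c}; new: +{a,c}
  A→A B S: FOLLOW(S) ⊇ FOLLOW(A) ⊇ {a}; new: +{a}
  A→B B b: FOLLOW(B) ⊇ FIRST(b) = {b}; new: +{b}
  S→a B: FOLLOW(B) ⊇ FOLLOW(S) ⊇ {$,a}; new: +{$}
  S→a C: FOLLOW(C) ⊇ FOLLOW(S) ⊇ {$,a}; new: +{$,a}
  S→c A: FOLLOW(A) ⊇ FOLLOW(S) ⊇ {$,a}; new: +{$}
  FOLLOW[S]={$,a}  FOLLOW[A]={$,a}  FOLLOW[B]={$,a,b,c}  FOLLOW[C]={$,a}
round 2: — fixpoint
  FOLLOW[S]={$,a}  FOLLOW[A]={$,a}  FOLLOW[B]={$,a,b,c}  FOLLOW[C]={$,a}

FOLLOW(B) = ["$", "a", "b", "c"]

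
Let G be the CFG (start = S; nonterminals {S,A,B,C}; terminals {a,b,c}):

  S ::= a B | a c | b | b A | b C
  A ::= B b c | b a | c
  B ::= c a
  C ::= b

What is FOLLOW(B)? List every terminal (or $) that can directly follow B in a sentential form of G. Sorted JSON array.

FIRST sets, iterate to fixpoint:
iter 1:
  A via A→b a: +{b}
  A via A→c: +{c}
  B via B→c a: +{c}
  C via C→b: +{b}
  S via S→a B: +{a}
  S via S→b: +{b}
  S: {a,b}  A: {b,c}  B: {c}  C: {b}
iter 2: done
  S: {a,b}  A: {b,c}  B: {c}  C: {b}

Compute FOLLOW by fixpoint:
initialize: $ ∈ FOLLOW(S)
iter 1:
  A→B b c: FOLLOW(B) ⊇ FIRST(b) = {b}; new: +{b}
  S→a B: FOLLOW(B) ⊇ FOLLOW(S) ⊇ {$}; new: +{$}
  S→b A: FOLLOW(A) ⊇ FOLLOW(S) ⊇ {$}; new: +{$}
  S→b C: FOLLOW(C) ⊇ FOLLOW(S) ⊇ {$}; new: +{$}
  FOLLOW(S)={$}  FOLLOW(A)={$}  FOLLOW(B)={$,b}  FOLLOW(C)={$}
iter 2: (stable)
  FOLLOW(S)={$}  FOLLOW(A)={$}  FOLLOW(B)={$,b}  FOLLOW(C)={$}

FOLLOW(B) = ["$", "b"]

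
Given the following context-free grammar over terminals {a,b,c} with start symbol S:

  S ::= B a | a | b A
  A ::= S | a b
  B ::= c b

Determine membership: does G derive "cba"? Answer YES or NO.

Convert to CNF:
  S -> B T0 | T1 A | a
  A -> B T0 | T0 T1 | T1 A | a
  B -> T2 T1
  T0 -> a
  T1 -> b
  T2 -> c

CYK fill:
  T[0,0] 'c' = {T2}  orig:{}
  T[1,1] 'b' = {T1}  orig:{}
  T[2,2] 'a' = {A,S,T0}  orig:{A,S}
  T[0,1] 'cb' = {B}
  T[1,2] 'ba' = {A,S}
  T[0,2] 'cba' = {A,S}

S ∈ T[0,2] ⇒ YES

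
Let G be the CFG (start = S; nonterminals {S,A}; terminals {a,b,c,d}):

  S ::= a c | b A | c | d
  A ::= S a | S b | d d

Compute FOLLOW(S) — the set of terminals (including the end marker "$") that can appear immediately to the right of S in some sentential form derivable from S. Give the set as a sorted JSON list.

Compute FIRST by fixpoint:
iter 1:
  A via A→d d: +{d}
  S via S→a c: +{a}
  S via S→b A: +{b}
  S via S→c: +{c}
  S via S→d: +{d}
  FIRST(S)={a,b,c,d}  FIRST(A)={d}
iter 2:
  A via A→S a: +{a,b,c}
  FIRST(S)={a,b,c,d}  FIRST(A)={a,b,c,d}
iter 3: (no change)
  FIRST(S)={a,b,c,d}  FIRST(A)={a,b,c,d}

Compute FOLLOW by fixpoint:
FOLLOW(S) := {$}
round 1:
  A→S a: FOLLOW(S) ⊇ FIRST(a) = {a}; new: +{a}
  A→S b: FOLLOW(S) ⊇ FIRST(b) = {b}; new: +{b}
  S→b A: FOLLOW(A) ⊇ FOLLOW(S) ⊇ {$,a,b}; new: +{$,a,b}
  FOLLOW[S]={$,a,b}  FOLLOW[A]={$,a,b}
round 2: done
  FOLLOW[S]={$,a,b}  FOLLOW[A]={$,a,b}

FOLLOW(S) = ["$", "a", "b"]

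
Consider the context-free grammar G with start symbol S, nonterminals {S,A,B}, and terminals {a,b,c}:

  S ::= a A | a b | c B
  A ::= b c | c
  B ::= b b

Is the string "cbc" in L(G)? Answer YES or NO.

Convert to CNF:
  S -> T1 B | T2 A | T2 T0
  A -> T0 T1 | c
  B -> T0 T0
  T0 -> b
  T1 -> c
  T2 -> a

Fill CYK table bottom-up:
  [0..0]={A,T1}  "c"  orig:{A}
  [1..1]={T0}  "b"  orig:{}
  [2..2]={A,T1}  "c"  orig:{A}
  [0..1]=∅  "cb"
  [1..2]={A}  "bc"
  [0..2]=∅  "cbc"

S ∉ T[0,2] ⇒ NO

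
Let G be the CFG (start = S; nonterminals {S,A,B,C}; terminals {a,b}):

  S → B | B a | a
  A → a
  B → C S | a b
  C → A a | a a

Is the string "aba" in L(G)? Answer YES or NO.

Convert to CNF:
  S -> B T0 | C S | T0 T1 | a
  A -> a
  B -> C S | T0 T1
  C -> A T0 | T0 T0
  T0 -> a
  T1 -> b

CYK fill:
  [0..0]={A,S,T0}  "a"  orig:{A,S}
  [1..1]={T1}  "b"  orig:{}
  [2..2]={A,S,T0}  "a"  orig:{A,S}
  [0..1]={B,S}  "ab"
  [1..2]=∅  "ba"
  [0..2]={S}  "aba"

S ∈ T[0,2] ⇒ YES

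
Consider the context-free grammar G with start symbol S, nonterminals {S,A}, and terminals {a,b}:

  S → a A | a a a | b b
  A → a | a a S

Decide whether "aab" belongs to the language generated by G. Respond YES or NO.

Convert to CNF:
  S -> T0 A | T0 X3 | T1 T1
  A -> T0 X2 | a
  T0 -> a
  T1 -> b
  X2 -> T0 S
  X3 -> T0 T0

CYK fill:
  cell(0,0) a: {A,T0}  orig:{A}
  cell(1,1) a: {A,T0}  orig:{A}
  cell(2,2) b: {T1}  orig:{}
  cell(0,1) aa: {S,X3}  orig:{S}
  cell(1,2) ab: ∅
  cell(0,2) aab: ∅

S ∉ T[0,2] ⇒ NO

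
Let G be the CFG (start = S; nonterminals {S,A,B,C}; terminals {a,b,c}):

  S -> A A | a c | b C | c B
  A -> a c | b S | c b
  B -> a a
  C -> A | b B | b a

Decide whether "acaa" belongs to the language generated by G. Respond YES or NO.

Convert to CNF:
  S -> A A | T0 T1 | T1 B | T2 C
  A -> T0 T1 | T1 T2 | T2 S
  B -> T0 T0
  C -> T0 T1 | T1 T2 | T2 B | T2 S | T2 T0
  T0 -> a
  T1 -> c
  T2 -> b

CYK fill:
  [0..0]={T0}  "a"  orig:{}
  [1..1]={T1}  "c"  orig:{}
  [2..2]={T0}  "a"  orig:{}
  [3..3]={T0}  "a"  orig:{}
  [0..1]={A,C,S}  "ac"
  [1..2]=∅  "ca"
  [2..3]={B}  "aa"
  [0..2]=∅  "aca"
  [1..3]={S}  "caa"
  [0..3]=∅  "acaa"

S ∉ T[0,3] ⇒ NO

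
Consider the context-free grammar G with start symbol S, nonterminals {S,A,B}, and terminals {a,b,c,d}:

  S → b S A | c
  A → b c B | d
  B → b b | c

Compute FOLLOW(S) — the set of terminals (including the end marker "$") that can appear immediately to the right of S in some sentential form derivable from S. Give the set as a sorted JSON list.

FIRST iteration:
pass 1:
  A via A→b c B: +{b}
  A via A→d: +{d}
  B via B→b b: +{b}
  B via B→c: +{c}
  S via S→b S A: +{b}
  S via S→c: +{c}
  S: {b,c}  A: {b,d}  B: {b,c}
pass 2: done
  S: {b,c}  A: {b,d}  B: {b,c}

FOLLOW sets:
seed FOLLOW(S) with $
pass 1:
  S→b S A: FOLLOW(S) ⊇ FIRST(A) = {b,d}; new: +{b,d}
  S→b S A: FOLLOW(A) ⊇ FOLLOW(S) ⊇ {$,b,d}; new: +{$,b,d}
  FOLLOW[S]={$,b,d}  FOLLOW[A]={$,b,d}  FOLLOW[B]={}
pass 2:
  A→b c B: FOLLOW(B) ⊇ FOLLOW(A) ⊇ {$,b,d}; new: +{$,b,d}
  FOLLOW[S]={$,b,d}  FOLLOW[A]={$,b,d}  FOLLOW[B]={$,b,d}
pass 3: — fixpoint
  FOLLOW[S]={$,b,d}  FOLLOW[A]={$,b,d}  FOLLOW[B]={$,b,d}

FOLLOW(S) = ["$", "b", "d"]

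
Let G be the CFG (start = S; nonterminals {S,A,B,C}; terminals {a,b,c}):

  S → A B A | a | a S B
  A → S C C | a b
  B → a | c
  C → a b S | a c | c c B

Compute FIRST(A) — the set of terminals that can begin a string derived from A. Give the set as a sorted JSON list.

Compute FIRST by fixpoint:
[1]
  A via A→a b: +{a}
  B via B→a: +{a}
  B via B→c: +{c}
  C via C→a b S: +{a}
  C via C→c c B: +{c}
  S via S→A B A: +{a}
  FIRST[S]={a}  FIRST[A]={a}  FIRST[B]={a,c}  FIRST[C]={a,c}
[2] (no change)
  FIRST[S]={a}  FIRST[A]={a}  FIRST[B]={a,c}  FIRST[C]={a,c}

FIRST(A) = ["a"]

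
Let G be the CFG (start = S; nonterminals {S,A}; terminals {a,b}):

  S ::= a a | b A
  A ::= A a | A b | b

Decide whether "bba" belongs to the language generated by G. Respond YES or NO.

Convert to CNF:
  S -> T0 T0 | T1 A
  A -> A T0 | A T1 | b
  T0 -> a
  T1 -> b

Fill CYK table bottom-up:
  cell(0,0) b: {A,T1}  orig:{A}
  cell(1,1) b: {A,T1}  orig:{A}
  cell(2,2) a: {T0}  orig:{}
  cell(0,1) bb: {A,S}
  cell(1,2) ba: {A}
  cell(0,2) bba: {A,S}

S ∈ T[0,2] ⇒ YES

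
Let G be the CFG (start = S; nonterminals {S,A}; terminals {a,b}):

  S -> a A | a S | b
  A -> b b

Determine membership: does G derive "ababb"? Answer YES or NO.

CNF form of G:
  S -> T1 A | T1 S | b
  A -> T0 T0
  T0 -> b
  T1 -> a

Fill CYK table bottom-up:
  cell(0,0) a: {T1}  orig:{}
  cell(1,1) b: {S,T0}  orig:{S}
  cell(2,2) a: {T1}  orig:{}
  cell(3,3) b: {S,T0}  orig:{S}
  cell(4,4) b: {S,T0}  orig:{S}
  cell(0,1) ab: {S}
  cell(1,2) ba: ∅
  cell(2,3) ab: {S}
  cell(3,4) bb: {A}
  cell(0,2) aba: ∅
  cell(1,3) bab: ∅
  cell(2,4) abb: {S}
  cell(0,3) abab: ∅
  cell(1,4) babb: ∅
  cell(0,4) ababb: ∅

S ∉ T[0,4] ⇒ NO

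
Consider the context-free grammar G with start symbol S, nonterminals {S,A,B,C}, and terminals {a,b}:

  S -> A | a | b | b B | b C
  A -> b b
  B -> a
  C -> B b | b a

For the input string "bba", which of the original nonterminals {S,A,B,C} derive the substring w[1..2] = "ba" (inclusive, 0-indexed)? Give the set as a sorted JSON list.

CNF form of G:
  S -> T0 B | T0 C | T0 T0 | a | b
  A -> T0 T0
  B -> a
  C -> B T0 | T0 T1
  T0 -> b
  T1 -> a

CYK fill, restricted to cells inside w[1..2]:
  T[1,1] 'b' = {S,T0}  orig:{S}
  T[2,2] 'a' = {B,S,T1}  orig:{B,S}
  T[1,2] 'ba' = {C,S}

Original NTs in T[1,2] deriving "ba": ["C", "S"]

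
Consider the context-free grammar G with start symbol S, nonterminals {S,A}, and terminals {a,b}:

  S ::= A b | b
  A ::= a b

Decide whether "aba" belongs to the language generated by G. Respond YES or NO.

CNF form of G:
  S -> A T1 | b
  A -> T0 T1
  T0 -> a
  T1 -> b

CYK fill:
  [0..0]={T0}  "a"  orig:{}
  [1..1]={S,T1}  "b"  orig:{S}
  [2..2]={T0}  "a"  orig:{}
  [0..1]={A}  "ab"
  [1..2]=∅  "ba"
  [0..2]=∅  "aba"

S ∉ T[0,2] ⇒ NO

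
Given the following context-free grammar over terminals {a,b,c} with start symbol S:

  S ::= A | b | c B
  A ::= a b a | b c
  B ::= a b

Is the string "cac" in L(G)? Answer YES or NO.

CNF form of G:
  S -> T0 X4 | T1 T2 | T2 B | b
  A -> T0 X3 | T1 T2
  B -> T0 T1
  T0 -> a
  T1 -> b
  T2 -> c
  X3 -> T1 T0
  X4 -> T1 T0

Fill CYK table bottom-up:
  T[0,0] 'c' = {T2}  orig:{}
  T[1,1] 'a' = {T0}  orig:{}
  T[2,2] 'c' = {T2}  orig:{}
  T[0,1] 'ca' = ∅
  T[1,2] 'ac' = ∅
  T[0,2] 'cac' = ∅

S ∉ T[0,2] ⇒ NO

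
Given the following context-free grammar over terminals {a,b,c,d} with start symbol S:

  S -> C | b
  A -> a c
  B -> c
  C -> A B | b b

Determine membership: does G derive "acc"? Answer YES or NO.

Convert to CNF:
  S -> A B | T2 T2 | b
  A -> T0 T1
  B -> c
  C -> A B | T2 T2
  T0 -> a
  T1 -> c
  T2 -> b

CYK table (by increasing span):
  cell(0,0) a: {T0}  orig:{}
  cell(1,1) c: {B,T1}  orig:{B}
  cell(2,2) c: {B,T1}  orig:{B}
  cell(0,1) ac: {A}
  cell(1,2) cc: ∅
  cell(0,2) acc: {C,S}

S ∈ T[0,2] ⇒ YES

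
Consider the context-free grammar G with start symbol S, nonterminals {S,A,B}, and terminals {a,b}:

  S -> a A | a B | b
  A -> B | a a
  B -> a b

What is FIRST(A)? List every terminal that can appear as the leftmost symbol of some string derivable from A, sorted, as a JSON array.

FIRST sets, iterate to fixpoint:
pass 1:
  A via A→a a: +{a}
  B via B→a b: +{a}
  S via S→a A: +{a}
  S via S→b: +{b}
  FIRST[S]={a,b}  FIRST[A]={a}  FIRST[B]={a}
pass 2: (stable)
  FIRST[S]={a,b}  FIRST[A]={a}  FIRST[B]={a}

FIRST(A) = ["a"]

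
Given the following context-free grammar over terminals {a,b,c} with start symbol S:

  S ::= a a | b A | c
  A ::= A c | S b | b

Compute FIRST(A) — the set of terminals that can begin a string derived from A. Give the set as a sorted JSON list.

FIRST sets, iterate to fixpoint:
[1]
  A via A→b: +{b}
  S via S→a a: +{a}
  S via S→b A: +{b}
  S via S→c: +{c}
  FIRST(S)={a,b,c}  FIRST(A)={b}
[2]
  A via A→S b: +{a,c}
  FIRST(S)={a,b,c}  FIRST(A)={a,b,c}
[3] — fixpoint
  FIRST(S)={a,b,c}  FIRST(A)={a,b,c}

FIRST(A) = ["a", "b", "c"]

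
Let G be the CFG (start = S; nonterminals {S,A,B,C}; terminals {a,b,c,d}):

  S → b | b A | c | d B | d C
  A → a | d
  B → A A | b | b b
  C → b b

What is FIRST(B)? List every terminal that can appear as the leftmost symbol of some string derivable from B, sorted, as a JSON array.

FIRST sets, iterate to fixpoint:
round 1:
  A via A→a: +{a}
  A via A→d: +{d}
  B via B→A A: +{a,d}
  B via B→b: +{b}
  C via C→b b: +{b}
  S via S→b: +{b}
  S via S→c: +{c}
  S via S→d B: +{d}
  FIRST(S)={b,c,d}  FIRST(A)={a,d}  FIRST(B)={a,b,d}  FIRST(C)={b}
round 2: done
  FIRST(S)={b,c,d}  FIRST(A)={a,d}  FIRST(B)={a,b,d}  FIRST(C)={b}

FIRST(B) = ["a", "b", "d"]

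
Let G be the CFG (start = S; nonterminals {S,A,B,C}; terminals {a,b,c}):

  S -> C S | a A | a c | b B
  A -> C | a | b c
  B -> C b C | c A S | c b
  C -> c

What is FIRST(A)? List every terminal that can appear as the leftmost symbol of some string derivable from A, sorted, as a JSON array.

FIRST iteration:
round 1:
  A via A→a: +{a}
  A via A→b c: +{b}
  B via B→c A S: +{c}
  C via C→c: +{c}
  S via S→C S: +{c}
  S via S→a A: +{a}
  S via S→b B: +{b}
  S: {a,b,c}  A: {a,b}  B: {c}  C: {c}
round 2:
  A via A→C: +{c}
  S: {a,b,c}  A: {a,b,c}  B: {c}  C: {c}
round 3: — fixpoint
  S: {a,b,c}  A: {a,b,c}  B: {c}  C: {c}

FIRST(A) = ["a", "b", "c"]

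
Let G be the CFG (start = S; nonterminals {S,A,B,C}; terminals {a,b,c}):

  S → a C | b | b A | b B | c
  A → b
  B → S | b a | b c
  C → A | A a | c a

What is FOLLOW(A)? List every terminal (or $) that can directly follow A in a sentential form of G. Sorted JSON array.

Compute FIRST by fixpoint:
round 1:
  A via A→b: +{b}
  B via B→b a: +{b}
  C via C→A: +{b}
  C via C→c a: +{c}
  S via S→a C: +{a}
  S via S→b: +{b}
  S via S→c: +{c}
  S: {a,b,c}  A: {b}  B: {b}  C: {b,c}
round 2:
  B via B→S: +{a,c}
  S: {a,b,c}  A: {b}  B: {a,b,c}  C: {b,c}
round 3: (stable)
  S: {a,b,c}  A: {b}  B: {a,b,c}  C: {b,c}

FOLLOW iteration:
FOLLOW(S) := {$}
pass 1:
  C→A a: FOLLOW(A) ⊇ FIRST(a) = {a}; new: +{a}
  S→a C: FOLLOW(C) ⊇ FOLLOW(S) ⊇ {$}; new: +{$}
  S→b A: FOLLOW(A) ⊇ FOLLOW(S) ⊇ {$}; new: +{$}
  S→b B: FOLLOW(B) ⊇ FOLLOW(S) ⊇ {$}; new: +{$}
  S: {$}  A: {$,a}  B: {$}  C: {$}
pass 2: (no change)
  S: {$}  A: {$,a}  B: {$}  C: {$}

FOLLOW(A) = ["$", "a"]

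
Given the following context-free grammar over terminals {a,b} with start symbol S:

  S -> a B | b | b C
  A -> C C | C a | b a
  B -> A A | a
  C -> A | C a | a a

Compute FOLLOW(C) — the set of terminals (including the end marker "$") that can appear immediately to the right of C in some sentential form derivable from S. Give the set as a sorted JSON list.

FIRST iteration:
iter 1:
  A via A→b a: +{b}
  B via B→A A: +{b}
  B via B→a: +{a}
  C via C→A: +{b}
  C via C→a a: +{a}
  S via S→a B: +{a}
  S via S→b: +{b}
  FIRST(S)={a,b}  FIRST(A)={b}  FIRST(B)={a,b}  FIRST(C)={a,b}
iter 2:
  A via A→C C: +{a}
  FIRST(S)={a,b}  FIRST(A)={a,b}  FIRST(B)={a,b}  FIRST(C)={a,b}
iter 3: — fixpoint
  FIRST(S)={a,b}  FIRST(A)={a,b}  FIRST(B)={a,b}  FIRST(C)={a,b}

Compute FOLLOW by fixpoint:
initialize: $ ∈ FOLLOW(S)
iter 1:
  A→C C: FOLLOW(C) ⊇ FIRST(C) = {a,b}; new: +{a,b}
  B→A A: FOLLOW(A) ⊇ FIRST(A) = {a,b}; new: +{a,b}
  S→a B: FOLLOW(B) ⊇ FOLLOW(S) ⊇ {$}; new: +{$}
  S→b C: FOLLOW(C) ⊇ FOLLOW(S) ⊇ {$}; new: +{$}
  FOLLOW(S)={$}  FOLLOW(A)={a,b}  FOLLOW(B)={$}  FOLLOW(C)={$,a,b}
iter 2:
  B→A A: FOLLOW(A) ⊇ FOLLOW(B) ⊇ {$}; new: +{$}
  FOLLOW(S)={$}  FOLLOW(A)={$,a,b}  FOLLOW(B)={$}  FOLLOW(C)={$,a,b}
iter 3: (stable)
  FOLLOW(S)={$}  FOLLOW(A)={$,a,b}  FOLLOW(B)={$}  FOLLOW(C)={$,a,b}

FOLLOW(C) = ["$", "a", "b"]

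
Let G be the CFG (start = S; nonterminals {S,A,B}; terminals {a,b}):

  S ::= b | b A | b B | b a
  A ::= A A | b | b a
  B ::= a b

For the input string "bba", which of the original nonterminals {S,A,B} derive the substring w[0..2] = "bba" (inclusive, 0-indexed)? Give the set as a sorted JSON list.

CNF form of G:
  S -> T0 A | T0 B | T0 T1 | b
  A -> A A | T0 T1 | b
  B -> T1 T0
  T0 -> b
  T1 -> a

CYK table (by increasing span) — only the sub-triangle for w[0..2]:
  [0..0]={A,S,T0}  "b"  orig:{A,S}
  [1..1]={A,S,T0}  "b"  orig:{A,S}
  [2..2]={T1}  "a"  orig:{}
  [0..1]={A,S}  "bb"
  [1..2]={A,S}  "ba"
  [0..2]={A,S}  "bba"

Original NTs in T[0,2] deriving "bba": ["A", "S"]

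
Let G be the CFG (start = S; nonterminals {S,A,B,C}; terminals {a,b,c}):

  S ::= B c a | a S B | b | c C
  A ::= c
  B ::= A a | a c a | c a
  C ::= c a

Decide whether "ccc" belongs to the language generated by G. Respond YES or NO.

CNF form of G:
  S -> B X3 | T0 X4 | T1 C | b
  A -> c
  B -> A T0 | T0 X2 | T1 T0
  C -> T1 T0
  T0 -> a
  T1 -> c
  X2 -> T1 T0
  X3 -> T1 T0
  X4 -> S B

CYK fill:
  cell(0,0) c: {A,T1}  orig:{A}
  cell(1,1) c: {A,T1}  orig:{A}
  cell(2,2) c: {A,T1}  orig:{A}
  cell(0,1) cc: ∅
  cell(1,2) cc: ∅
  cell(0,2) ccc: ∅

S ∉ T[0,2] ⇒ NO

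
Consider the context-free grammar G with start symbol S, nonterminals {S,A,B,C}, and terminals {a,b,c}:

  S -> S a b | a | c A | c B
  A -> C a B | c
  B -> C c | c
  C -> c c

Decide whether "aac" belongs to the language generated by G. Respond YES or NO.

CNF form of G:
  S -> S X4 | T1 A | T1 B | a
  A -> C X3 | c
  B -> C T1 | c
  C -> T1 T1
  T0 -> a
  T1 -> c
  T2 -> b
  X3 -> T0 B
  X4 -> T0 T2

CYK table (by increasing span):
  T[0,0] 'a' = {S,T0}  orig:{S}
  T[1,1] 'a' = {S,T0}  orig:{S}
  T[2,2] 'c' = {A,B,T1}  orig:{A,B}
  T[0,1] 'aa' = ∅
  T[1,2] 'ac' = {X3}  orig:{}
  T[0,2] 'aac' = ∅

S ∉ T[0,2] ⇒ NO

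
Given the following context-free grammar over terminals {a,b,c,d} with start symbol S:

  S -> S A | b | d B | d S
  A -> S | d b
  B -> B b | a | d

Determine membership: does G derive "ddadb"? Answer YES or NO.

Convert to CNF:
  S -> S A | T0 B | T0 S | b
  A -> S A | T0 B | T0 S | T0 T1 | b
  B -> B T1 | a | d
  T0 -> d
  T1 -> b

Fill CYK table bottom-up:
  cell(0,0) d: {B,T0}  orig:{B}
  cell(1,1) d: {B,T0}  orig:{B}
  cell(2,2) a: {B}
  cell(3,3) d: {B,T0}  orig:{B}
  cell(4,4) b: {A,S,T1}  orig:{A,S}
  cell(0,1) dd: {A,S}
  cell(1,2) da: {A,S}
  cell(2,3) ad: ∅
  cell(3,4) db: {A,B,S}
  cell(0,2) dda: {A,S}
  cell(1,3) dad: ∅
  cell(2,4) adb: ∅
  cell(0,3) ddad: ∅
  cell(1,4) dadb: {A,S}
  cell(0,4) ddadb: {A,S}

S ∈ T[0,4] ⇒ YES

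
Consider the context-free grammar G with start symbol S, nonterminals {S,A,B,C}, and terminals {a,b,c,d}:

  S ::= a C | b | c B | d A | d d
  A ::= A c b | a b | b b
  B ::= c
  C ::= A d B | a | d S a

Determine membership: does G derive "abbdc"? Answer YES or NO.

Convert to CNF:
  S -> T0 B | T2 C | T3 A | T3 T3 | b
  A -> A X4 | T1 T1 | T2 T1
  B -> c
  C -> A X5 | T3 X6 | a
  T0 -> c
  T1 -> b
  T2 -> a
  T3 -> d
  X4 -> T0 T1
  X5 -> T3 B
  X6 -> S T2

CYK fill:
  cell(0,0) a: {C,T2}  orig:{C}
  cell(1,1) b: {S,T1}  orig:{S}
  cell(2,2) b: {S,T1}  orig:{S}
  cell(3,3) d: {T3}  orig:{}
  cell(4,4) c: {B,T0}  orig:{B}
  cell(0,1) ab: {A}
  cell(1,2) bb: {A}
  cell(2,3) bd: ∅
  cell(3,4) dc: {X5}  orig:{}
  cell(0,2) abb: ∅
  cell(1,3) bbd: ∅
  cell(2,4) bdc: ∅
  cell(0,3) abbd: ∅
  cell(1,4) bbdc: {C}
  cell(0,4) abbdc: {S}

S ∈ T[0,4] ⇒ YES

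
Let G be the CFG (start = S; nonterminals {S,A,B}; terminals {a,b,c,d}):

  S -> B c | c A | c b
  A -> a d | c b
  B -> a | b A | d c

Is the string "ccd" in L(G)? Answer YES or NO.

CNF form of G:
  S -> B T2 | T2 A | T2 T3
  A -> T0 T1 | T2 T3
  B -> T1 T2 | T3 A | a
  T0 -> a
  T1 -> d
  T2 -> c
  T3 -> b

CYK fill:
  T[0,0] 'c' = {T2}  orig:{}
  T[1,1] 'c' = {T2}  orig:{}
  T[2,2] 'd' = {T1}  orig:{}
  T[0,1] 'cc' = ∅
  T[1,2] 'cd' = ∅
  T[0,2] 'ccd' = ∅

S ∉ T[0,2] ⇒ NO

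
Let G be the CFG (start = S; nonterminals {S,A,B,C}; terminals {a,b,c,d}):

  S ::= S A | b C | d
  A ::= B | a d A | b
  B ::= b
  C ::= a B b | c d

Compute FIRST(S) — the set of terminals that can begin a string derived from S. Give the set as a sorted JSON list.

FIRST iteration:
iter 1:
  A via A→a d A: +{a}
  A via A→b: +{b}
  B via B→b: +{b}
  C via C→a B b: +{a}
  C via C→c d: +{c}
  S via S→b C: +{b}
  S via S→d: +{d}
  FIRST(S)={b,d}  FIRST(A)={a,b}  FIRST(B)={b}  FIRST(C)={a,c}
iter 2: done
  FIRST(S)={b,d}  FIRST(A)={a,b}  FIRST(B)={b}  FIRST(C)={a,c}

FIRST(S) = ["b", "d"]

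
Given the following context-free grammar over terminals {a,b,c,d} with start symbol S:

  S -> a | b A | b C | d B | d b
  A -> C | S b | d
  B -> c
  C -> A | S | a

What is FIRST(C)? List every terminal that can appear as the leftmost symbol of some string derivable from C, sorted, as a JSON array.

FIRST sets, iterate to fixpoint:
iter 1:
  A via A→d: +{d}
  B via B→c: +{c}
  C via C→A: +{d}
  C via C→a: +{a}
  S via S→a: +{a}
  S via S→b A: +{b}
  S via S→d B: +{d}
  FIRST[S]={a,b,d}  FIRST[A]={d}  FIRST[B]={c}  FIRST[C]={a,d}
iter 2:
  A via A→C: +{a}
  A via A→S b: +{b}
  C via C→A: +{b}
  FIRST[S]={a,b,d}  FIRST[A]={a,b,d}  FIRST[B]={c}  FIRST[C]={a,b,d}
iter 3: (no change)
  FIRST[S]={a,b,d}  FIRST[A]={a,b,d}  FIRST[B]={c}  FIRST[C]={a,b,d}

FIRST(C) = ["a", "b", "d"]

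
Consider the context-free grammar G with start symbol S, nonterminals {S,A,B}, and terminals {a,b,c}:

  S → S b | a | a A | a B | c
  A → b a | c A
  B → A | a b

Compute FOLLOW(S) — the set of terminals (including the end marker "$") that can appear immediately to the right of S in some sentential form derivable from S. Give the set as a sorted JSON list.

FIRST iteration:
round 1:
  A via A→b a: +{b}
  A via A→c A: +{c}
  B via B→A: +{b,c}
  B via B→a b: +{a}
  S via S→a: +{a}
  S via S→c: +{c}
  FIRST[S]={a,c}  FIRST[A]={b,c}  FIRST[B]={a,b,c}
round 2: (no change)
  FIRST[S]={a,c}  FIRST[A]={b,c}  FIRST[B]={a,b,c}

FOLLOW iteration:
initialize: $ ∈ FOLLOW(S)
round 1:
  S→S b: FOLLOW(S) ⊇ FIRST(b) = {b}; new: +{b}
  S→a A: FOLLOW(A) ⊇ FOLLOW(S) ⊇ {$,b}; new: +{$,b}
  S→a B: FOLLOW(B) ⊇ FOLLOW(S) ⊇ {$,b}; new: +{$,b}
  S: {$,b}  A: {$,b}  B: {$,b}
round 2: — fixpoint
  S: {$,b}  A: {$,b}  B: {$,b}

FOLLOW(S) = ["$", "b"]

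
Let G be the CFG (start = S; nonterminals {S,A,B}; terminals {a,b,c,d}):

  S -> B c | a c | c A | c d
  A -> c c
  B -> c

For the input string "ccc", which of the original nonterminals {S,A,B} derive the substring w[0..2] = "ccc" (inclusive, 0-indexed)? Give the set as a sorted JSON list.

Convert to CNF:
  S -> B T0 | T0 A | T0 T2 | T1 T0
  A -> T0 T0
  B -> c
  T0 -> c
  T1 -> a
  T2 -> d

Fill CYK table bottom-up (cells [i..j] with 0 ≤ i ≤ j ≤ 2 only):
  [0..0]={B,T0}  "c"  orig:{B}
  [1..1]={B,T0}  "c"  orig:{B}
  [2..2]={B,T0}  "c"  orig:{B}
  [0..1]={A,S}  "cc"
  [1..2]={A,S}  "cc"
  [0..2]={S}  "ccc"

Original NTs in T[0,2] deriving "ccc": ["S"]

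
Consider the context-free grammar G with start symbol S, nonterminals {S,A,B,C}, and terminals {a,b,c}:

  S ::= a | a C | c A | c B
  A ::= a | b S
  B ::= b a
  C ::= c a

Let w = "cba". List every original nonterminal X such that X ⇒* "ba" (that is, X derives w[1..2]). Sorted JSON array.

CNF form of G:
  S -> T1 C | T2 A | T2 B | a
  A -> T0 S | a
  B -> T0 T1
  C -> T2 T1
  T0 -> b
  T1 -> a
  T2 -> c

CYK fill — only the sub-triangle for w[1..2]:
  cell(1,1) b: {T0}  orig:{}
  cell(2,2) a: {A,S,T1}  orig:{A,S}
  cell(1,2) ba: {A,B}

Original NTs in T[1,2] deriving "ba": ["A", "B"]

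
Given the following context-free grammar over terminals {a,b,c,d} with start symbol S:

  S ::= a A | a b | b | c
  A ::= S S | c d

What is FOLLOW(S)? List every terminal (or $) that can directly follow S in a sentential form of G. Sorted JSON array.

FIRST iteration:
pass 1:
  A via A→c d: +{c}
  S via S→a A: +{a}
  S via S→b: +{b}
  S via S→c: +{c}
  S: {a,b,c}  A: {c}
pass 2:
  A via A→S S: +{a,b}
  S: {a,b,c}  A: {a,b,c}
pass 3: (stable)
  S: {a,b,c}  A: {a,b,c}

Compute FOLLOW by fixpoint:
FOLLOW(S) := {$}
iter 1:
  A→S S: FOLLOW(S) ⊇ FIRST(S) = {a,b,c}; new: +{a,b,c}
  S→a A: FOLLOW(A) ⊇ FOLLOW(S) ⊇ {$,a,b,c}; new: +{$,a,b,c}
  FOLLOW(S)={$,a,b,c}  FOLLOW(A)={$,a,b,c}
iter 2: (no change)
  FOLLOW(S)={$,a,b,c}  FOLLOW(A)={$,a,b,c}

FOLLOW(S) = ["$", "a", "b", "c"]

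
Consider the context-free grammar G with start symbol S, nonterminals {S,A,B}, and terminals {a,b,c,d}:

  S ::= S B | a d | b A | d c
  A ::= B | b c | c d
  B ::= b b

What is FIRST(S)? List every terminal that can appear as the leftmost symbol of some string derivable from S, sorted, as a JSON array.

Compute FIRST by fixpoint:
iter 1:
  A via A→b c: +{b}
  A via A→c d: +{c}
  B via B→b b: +{b}
  S via S→a d: +{a}
  S via S→b A: +{b}
  S via S→d c: +{d}
  FIRST(S)={a,b,d}  FIRST(A)={b,c}  FIRST(B)={b}
iter 2: (stable)
  FIRST(S)={a,b,d}  FIRST(A)={b,c}  FIRST(B)={b}

FIRST(S) = ["a", "b", "d"]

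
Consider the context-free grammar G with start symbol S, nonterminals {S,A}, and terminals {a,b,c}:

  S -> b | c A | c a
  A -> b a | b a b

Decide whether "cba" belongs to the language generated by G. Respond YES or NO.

CNF form of G:
  S -> T2 A | T2 T1 | b
  A -> T0 T1 | T0 X3
  T0 -> b
  T1 -> a
  T2 -> c
  X3 -> T1 T0

Fill CYK table bottom-up:
  T[0,0] 'c' = {T2}  orig:{}
  T[1,1] 'b' = {S,T0}  orig:{S}
  T[2,2] 'a' = {T1}  orig:{}
  T[0,1] 'cb' = ∅
  T[1,2] 'ba' = {A}
  T[0,2] 'cba' = {S}

S ∈ T[0,2] ⇒ YES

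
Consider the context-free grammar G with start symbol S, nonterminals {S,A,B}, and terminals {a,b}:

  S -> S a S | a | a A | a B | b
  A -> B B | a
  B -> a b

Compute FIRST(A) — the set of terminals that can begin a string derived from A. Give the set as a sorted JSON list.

FIRST iteration:
[1]
  A via A→a: +{a}
  B via B→a b: +{a}
  S via S→a: +{a}
  S via S→b: +{b}
  FIRST(S)={a,b}  FIRST(A)={a}  FIRST(B)={a}
[2] done
  FIRST(S)={a,b}  FIRST(A)={a}  FIRST(B)={a}

FIRST(A) = ["a"]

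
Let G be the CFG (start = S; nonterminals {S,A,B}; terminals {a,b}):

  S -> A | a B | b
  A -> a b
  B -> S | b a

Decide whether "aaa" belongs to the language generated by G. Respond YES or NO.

CNF form of G:
  S -> T0 B | T0 T1 | b
  A -> T0 T1
  B -> T0 B | T0 T1 | T1 T0 | b
  T0 -> a
  T1 -> b

CYK table (by increasing span):
  T[0,0] 'a' = {T0}  orig:{}
  T[1,1] 'a' = {T0}  orig:{}
  T[2,2] 'a' = {T0}  orig:{}
  T[0,1] 'aa' = ∅
  T[1,2] 'aa' = ∅
  T[0,2] 'aaa' = ∅

S ∉ T[0,2] ⇒ NO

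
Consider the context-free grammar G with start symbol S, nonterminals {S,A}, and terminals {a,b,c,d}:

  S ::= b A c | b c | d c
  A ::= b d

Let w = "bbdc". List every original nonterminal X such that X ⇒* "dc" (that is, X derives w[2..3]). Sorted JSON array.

Convert to CNF:
  S -> T0 T2 | T0 X3 | T1 T2
  A -> T0 T1
  T0 -> b
  T1 -> d
  T2 -> c
  X3 -> A T2

CYK table (by increasing span), restricted to cells inside w[2..3]:
  T[2,2] 'd' = {T1}  orig:{}
  T[3,3] 'c' = {T2}  orig:{}
  T[2,3] 'dc' = {S}

Original NTs in T[2,3] deriving "dc": ["S"]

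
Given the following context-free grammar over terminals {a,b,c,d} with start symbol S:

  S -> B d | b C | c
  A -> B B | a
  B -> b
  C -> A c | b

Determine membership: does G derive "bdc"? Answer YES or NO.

CNF form of G:
  S -> B T1 | T2 C | c
  A -> B B | a
  B -> b
  C -> A T0 | b
  T0 -> c
  T1 -> d
  T2 -> b

Fill CYK table bottom-up:
  [0..0]={B,C,T2}  "b"  orig:{B,C}
  [1..1]={T1}  "d"  orig:{}
  [2..2]={S,T0}  "c"  orig:{S}
  [0..1]={S}  "bd"
  [1..2]=∅  "dc"
  [0..2]=∅  "bdc"

S ∉ T[0,2] ⇒ NO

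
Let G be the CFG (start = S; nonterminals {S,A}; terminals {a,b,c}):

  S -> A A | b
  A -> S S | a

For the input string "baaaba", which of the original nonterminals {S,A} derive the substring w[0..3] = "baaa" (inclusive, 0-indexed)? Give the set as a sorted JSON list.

CNF form of G:
  S -> A A | b
  A -> S S | a

Fill CYK table bottom-up — only the sub-triangle for w[0..3]:
  T[0,0] 'b' = {S}
  T[1,1] 'a' = {A}
  T[2,2] 'a' = {A}
  T[3,3] 'a' = {A}
  T[0,1] 'ba' = ∅
  T[1,2] 'aa' = {S}
  T[2,3] 'aa' = {S}
  T[0,2] 'baa' = {A}
  T[1,3] 'aaa' = ∅
  T[0,3] 'baaa' = {S}

Original NTs in T[0,3] deriving "baaa": ["S"]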